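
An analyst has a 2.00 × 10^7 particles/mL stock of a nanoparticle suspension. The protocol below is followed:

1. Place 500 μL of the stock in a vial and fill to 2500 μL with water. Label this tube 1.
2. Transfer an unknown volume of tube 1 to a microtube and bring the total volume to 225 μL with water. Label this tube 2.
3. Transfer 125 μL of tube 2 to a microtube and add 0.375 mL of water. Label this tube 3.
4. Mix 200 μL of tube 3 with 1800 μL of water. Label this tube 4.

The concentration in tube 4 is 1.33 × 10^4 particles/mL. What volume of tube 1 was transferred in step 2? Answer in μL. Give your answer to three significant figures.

29.9 μL

Step 1: 500 μL brought to 2500 μL → factor 2500/500 = 5
Step 2: v brought to 225 μL → factor = 225 μL/v
Step 3: 125 μL + 0.375 mL = 500 μL total → factor 500/125 = 4
Step 4: 200 μL + 1800 μL = 2000 μL total → factor 2000/200 = 10
Product of known-step factors = 200
Overall factor = 2.00 × 10^7 particles/mL / (1.33 × 10^4 particles/mL) = 1503.8
Step-2 factor = 1503.8 / 200 = 7.5188
v = 225 μL / 7.5188 = 29.9 μL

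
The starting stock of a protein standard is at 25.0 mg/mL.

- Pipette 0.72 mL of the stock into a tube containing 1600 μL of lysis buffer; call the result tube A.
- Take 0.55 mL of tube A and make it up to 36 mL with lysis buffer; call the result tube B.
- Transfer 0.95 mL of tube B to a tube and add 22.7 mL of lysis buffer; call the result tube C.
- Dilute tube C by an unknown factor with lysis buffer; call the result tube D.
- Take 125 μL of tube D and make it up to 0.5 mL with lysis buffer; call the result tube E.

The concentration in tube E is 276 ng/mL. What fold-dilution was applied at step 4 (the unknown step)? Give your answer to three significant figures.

4.31-fold

Step 1: 0.72 mL + 1600 μL = 2.32 mL total → factor 2.32/0.72 = 3.2222
Step 2: 0.55 mL brought to 36 mL → factor 36/0.55 = 65.455
Step 3: 0.95 mL + 22.7 mL = 23.65 mL total → factor 23.65/0.95 = 24.895
Step 4: unknown factor x
Step 5: 125 μL brought to 0.5 mL → factor 500/125 = 4
Product of known-step factors = 21002
Overall factor = 25.0 mg/mL / (276 ng/mL) = 90580
x = 90580 / 21002 = 4.31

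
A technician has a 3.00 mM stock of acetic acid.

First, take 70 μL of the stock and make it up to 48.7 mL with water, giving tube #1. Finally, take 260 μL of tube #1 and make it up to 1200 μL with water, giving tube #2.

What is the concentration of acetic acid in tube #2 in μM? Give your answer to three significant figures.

0.934 μM

Step 1: 70 μL brought to 48.7 mL → factor 48700/70 = 695.71
Step 2: 260 μL brought to 1200 μL → factor 1200/260 = 4.6154
Overall dilution factor = 695.71 × 4.6154 = 3211
Final = 3.00 mM / 3211 = 0.0009343 mM = 0.934 μM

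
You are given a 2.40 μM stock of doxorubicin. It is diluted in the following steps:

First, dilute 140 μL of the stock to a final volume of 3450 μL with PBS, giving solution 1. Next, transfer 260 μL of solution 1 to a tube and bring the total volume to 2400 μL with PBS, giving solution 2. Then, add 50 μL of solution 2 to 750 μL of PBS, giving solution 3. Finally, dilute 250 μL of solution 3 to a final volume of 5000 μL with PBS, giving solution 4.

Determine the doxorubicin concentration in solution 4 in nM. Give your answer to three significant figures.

0.0330 nM

Step 1: 140 μL brought to 3450 μL → factor 3450/140 = 24.643
Step 2: 260 μL brought to 2400 μL → factor 2400/260 = 9.2308
Step 3: 50 μL + 750 μL = 800 μL total → factor 800/50 = 16
Step 4: 250 μL brought to 5000 μL → factor 5000/250 = 20
Overall dilution factor = 24.643 × 9.2308 × 16 × 20 = 72791
Final = 2.40 μM / 72791 = 3.297 × 10^-5 μM = 0.0330 nM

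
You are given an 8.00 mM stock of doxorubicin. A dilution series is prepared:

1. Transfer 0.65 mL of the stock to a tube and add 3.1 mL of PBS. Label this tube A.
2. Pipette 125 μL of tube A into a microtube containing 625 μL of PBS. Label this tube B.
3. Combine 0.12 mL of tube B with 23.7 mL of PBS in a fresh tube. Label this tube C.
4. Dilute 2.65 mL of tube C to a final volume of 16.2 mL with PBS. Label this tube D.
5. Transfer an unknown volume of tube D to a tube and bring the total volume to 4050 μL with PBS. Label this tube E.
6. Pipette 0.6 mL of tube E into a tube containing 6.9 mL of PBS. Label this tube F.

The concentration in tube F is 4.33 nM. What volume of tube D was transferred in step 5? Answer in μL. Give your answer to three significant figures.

1.15 × 10^3 μL

Step 1: 0.65 mL + 3.1 mL = 3.75 mL total → factor 3.75/0.65 = 5.7692
Step 2: 125 μL + 625 μL = 750 μL total → factor 750/125 = 6
Step 3: 0.12 mL + 23.7 mL = 23.82 mL total → factor 23.82/0.12 = 198.5
Step 4: 2.65 mL brought to 16.2 mL → factor 16.2/2.65 = 6.1132
Step 5: v brought to 4050 μL → factor = 4050 μL/v
Step 6: 0.6 mL + 6.9 mL = 7.5 mL total → factor 7.5/0.6 = 12.5
Product of known-step factors = 5.2506 × 10^5
Overall factor = 8.00 mM / (4.33 nM) = 1.8476 × 10^6
Step-5 factor = 1.8476 × 10^6 / 5.2506 × 10^5 = 3.5188
v = 4050 μL / 3.5188 = 1.15 × 10^3 μL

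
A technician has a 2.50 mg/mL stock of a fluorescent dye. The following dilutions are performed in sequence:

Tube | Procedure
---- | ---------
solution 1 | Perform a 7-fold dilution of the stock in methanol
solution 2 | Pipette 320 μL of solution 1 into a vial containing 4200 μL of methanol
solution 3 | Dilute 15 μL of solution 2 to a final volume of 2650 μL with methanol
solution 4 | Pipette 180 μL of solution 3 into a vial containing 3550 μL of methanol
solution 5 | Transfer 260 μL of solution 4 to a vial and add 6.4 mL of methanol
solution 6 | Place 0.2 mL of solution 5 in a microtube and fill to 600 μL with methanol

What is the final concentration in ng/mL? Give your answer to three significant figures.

0.0899 ng/mL

Step 1: 7-fold → factor 7
Step 2: 320 μL + 4200 μL = 4520 μL total → factor 4520/320 = 14.125
Step 3: 15 μL brought to 2650 μL → factor 2650/15 = 176.67
Step 4: 180 μL + 3550 μL = 3730 μL total → factor 3730/180 = 20.722
Step 5: 260 μL + 6.4 mL = 6660 μL total → factor 6660/260 = 25.615
Step 6: 0.2 mL brought to 600 μL → factor 0.6/0.2 = 3
Overall dilution factor = 7 × 14.125 × 176.67 × 20.722 × 25.615 × 3 = 2.7816 × 10^7
Final = 2.50 mg/mL / 2.7816 × 10^7 = 8.988 × 10^-8 mg/mL = 0.0899 ng/mL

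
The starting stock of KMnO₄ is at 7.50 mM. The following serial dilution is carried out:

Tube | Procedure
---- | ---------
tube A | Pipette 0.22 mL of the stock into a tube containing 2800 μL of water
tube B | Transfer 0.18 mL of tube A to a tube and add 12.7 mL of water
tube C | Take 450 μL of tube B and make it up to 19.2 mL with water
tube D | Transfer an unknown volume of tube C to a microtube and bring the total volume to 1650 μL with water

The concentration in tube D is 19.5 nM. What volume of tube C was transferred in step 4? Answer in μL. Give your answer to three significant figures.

Step 1: 0.22 mL + 2800 μL = 3.02 mL total → factor 3.02/0.22 = 13.727
Step 2: 0.18 mL + 12.7 mL = 12.88 mL total → factor 12.88/0.18 = 71.556
Step 3: 450 μL brought to 19.2 mL → factor 19200/450 = 42.667
Step 4: v brought to 1650 μL → factor = 1650 μL/v
Product of known-step factors = 41910
Overall factor = 7.50 mM / (19.5 nM) = 3.8462 × 10^5
Step-4 factor = 3.8462 × 10^5 / 41910 = 9.1772
v = 1650 μL / 9.1772 = 180 μL

180 μL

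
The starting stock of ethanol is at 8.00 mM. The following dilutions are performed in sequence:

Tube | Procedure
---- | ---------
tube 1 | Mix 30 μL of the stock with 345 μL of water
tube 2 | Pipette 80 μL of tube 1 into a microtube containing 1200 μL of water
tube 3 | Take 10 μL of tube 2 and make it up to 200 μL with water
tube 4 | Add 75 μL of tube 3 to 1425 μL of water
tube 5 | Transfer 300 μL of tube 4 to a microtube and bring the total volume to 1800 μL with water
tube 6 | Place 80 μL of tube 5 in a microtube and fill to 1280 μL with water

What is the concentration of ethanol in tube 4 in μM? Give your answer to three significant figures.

0.100 μM

Step 1: 30 μL + 345 μL = 375 μL total → factor 375/30 = 12.5
Step 2: 80 μL + 1200 μL = 1280 μL total → factor 1280/80 = 16
Step 3: 10 μL brought to 200 μL → factor 200/10 = 20
Step 4: 75 μL + 1425 μL = 1500 μL total → factor 1500/75 = 20
Dilution factor through tube 4 = 12.5 × 16 × 20 × 20 = 80000
[tube 4] = 8.00 mM / 80000 = 0.0001000 mM = 0.100 μM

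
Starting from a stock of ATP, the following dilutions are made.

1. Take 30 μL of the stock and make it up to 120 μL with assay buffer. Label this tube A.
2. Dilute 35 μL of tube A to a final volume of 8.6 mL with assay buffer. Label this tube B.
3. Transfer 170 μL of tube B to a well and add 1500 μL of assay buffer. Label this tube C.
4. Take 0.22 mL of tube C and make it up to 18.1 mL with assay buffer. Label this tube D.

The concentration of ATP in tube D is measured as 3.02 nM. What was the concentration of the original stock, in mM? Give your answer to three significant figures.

Step 1: 30 μL brought to 120 μL → factor 120/30 = 4
Step 2: 35 μL brought to 8.6 mL → factor 8600/35 = 245.71
Step 3: 170 μL + 1500 μL = 1670 μL total → factor 1670/170 = 9.8235
Step 4: 0.22 mL brought to 18.1 mL → factor 18.1/0.22 = 82.273
Overall dilution factor = 4 × 245.71 × 9.8235 × 82.273 = 7.9435 × 10^5
Stock = 3.02 nM × 7.9435 × 10^5 = 2.399 × 10^6 nM = 2.40 mM

2.40 mM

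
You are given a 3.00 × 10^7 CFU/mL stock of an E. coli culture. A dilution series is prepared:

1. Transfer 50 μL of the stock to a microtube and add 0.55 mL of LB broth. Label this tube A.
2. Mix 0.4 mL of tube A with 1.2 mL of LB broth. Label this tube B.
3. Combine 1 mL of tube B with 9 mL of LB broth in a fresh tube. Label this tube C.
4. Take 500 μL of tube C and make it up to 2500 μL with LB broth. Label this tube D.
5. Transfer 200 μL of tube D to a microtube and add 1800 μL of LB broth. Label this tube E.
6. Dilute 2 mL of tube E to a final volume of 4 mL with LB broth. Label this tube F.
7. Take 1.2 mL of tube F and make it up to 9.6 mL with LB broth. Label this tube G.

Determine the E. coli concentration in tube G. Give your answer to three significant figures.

78.1 CFU/mL

Step 1: 50 μL + 0.55 mL = 600 μL total → factor 600/50 = 12
Step 2: 0.4 mL + 1.2 mL = 1.6 mL total → factor 1.6/0.4 = 4
Step 3: 1 mL + 9 mL = 10 mL total → factor 10/1 = 10
Step 4: 500 μL brought to 2500 μL → factor 2500/500 = 5
Step 5: 200 μL + 1800 μL = 2000 μL total → factor 2000/200 = 10
Step 6: 2 mL brought to 4 mL → factor 4/2 = 2
Step 7: 1.2 mL brought to 9.6 mL → factor 9.6/1.2 = 8
Overall dilution factor = 12 × 4 × 10 × 5 × 10 × 2 × 8 = 3.84 × 10^5
Final = 3.00 × 10^7 CFU/mL / 3.84 × 10^5 = 78.1 CFU/mL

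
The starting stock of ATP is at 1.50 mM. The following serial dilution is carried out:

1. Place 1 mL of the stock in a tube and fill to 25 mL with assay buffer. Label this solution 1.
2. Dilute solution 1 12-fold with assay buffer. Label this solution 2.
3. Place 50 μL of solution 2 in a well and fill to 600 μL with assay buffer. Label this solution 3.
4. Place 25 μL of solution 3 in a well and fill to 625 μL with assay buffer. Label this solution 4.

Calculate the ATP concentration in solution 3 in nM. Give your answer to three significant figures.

417 nM

Step 1: 1 mL brought to 25 mL → factor 25/1 = 25
Step 2: 12-fold → factor 12
Step 3: 50 μL brought to 600 μL → factor 600/50 = 12
Dilution factor through solution 3 = 25 × 12 × 12 = 3600
[solution 3] = 1.50 mM / 3600 = 0.0004167 mM = 417 nM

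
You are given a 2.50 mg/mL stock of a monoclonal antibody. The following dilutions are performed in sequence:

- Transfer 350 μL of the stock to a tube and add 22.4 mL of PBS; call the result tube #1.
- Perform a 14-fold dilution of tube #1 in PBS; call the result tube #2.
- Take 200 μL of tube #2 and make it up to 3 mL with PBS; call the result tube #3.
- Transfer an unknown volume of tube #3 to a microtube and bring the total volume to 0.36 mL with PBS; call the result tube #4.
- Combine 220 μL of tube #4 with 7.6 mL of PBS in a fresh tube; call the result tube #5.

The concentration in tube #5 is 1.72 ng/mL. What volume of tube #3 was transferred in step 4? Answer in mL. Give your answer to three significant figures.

0.120 mL

Step 1: 350 μL + 22.4 mL = 22750 μL total → factor 22750/350 = 65
Step 2: 14-fold → factor 14
Step 3: 200 μL brought to 3 mL → factor 3000/200 = 15
Step 4: v brought to 0.36 mL → factor = 0.36 mL/v
Step 5: 220 μL + 7.6 mL = 7820 μL total → factor 7820/220 = 35.545
Product of known-step factors = 4.852 × 10^5
Overall factor = 2.50 mg/mL / (1.72 ng/mL) = 1.4535 × 10^6
Step-4 factor = 1.4535 × 10^6 / 4.852 × 10^5 = 2.9957
v = 0.36 mL / 2.9957 = 0.120 mL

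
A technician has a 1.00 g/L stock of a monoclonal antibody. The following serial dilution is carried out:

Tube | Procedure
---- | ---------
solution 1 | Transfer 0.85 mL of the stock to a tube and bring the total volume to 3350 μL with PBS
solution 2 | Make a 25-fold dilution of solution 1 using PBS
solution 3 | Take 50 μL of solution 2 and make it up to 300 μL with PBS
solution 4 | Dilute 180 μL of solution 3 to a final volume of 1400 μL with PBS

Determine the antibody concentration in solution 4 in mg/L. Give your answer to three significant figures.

Step 1: 0.85 mL brought to 3350 μL → factor 3.35/0.85 = 3.9412
Step 2: 25-fold → factor 25
Step 3: 50 μL brought to 300 μL → factor 300/50 = 6
Step 4: 180 μL brought to 1400 μL → factor 1400/180 = 7.7778
Overall dilution factor = 3.9412 × 25 × 6 × 7.7778 = 4598
Final = 1.00 g/L / 4598 = 0.0002175 g/L = 0.217 mg/L

0.217 mg/L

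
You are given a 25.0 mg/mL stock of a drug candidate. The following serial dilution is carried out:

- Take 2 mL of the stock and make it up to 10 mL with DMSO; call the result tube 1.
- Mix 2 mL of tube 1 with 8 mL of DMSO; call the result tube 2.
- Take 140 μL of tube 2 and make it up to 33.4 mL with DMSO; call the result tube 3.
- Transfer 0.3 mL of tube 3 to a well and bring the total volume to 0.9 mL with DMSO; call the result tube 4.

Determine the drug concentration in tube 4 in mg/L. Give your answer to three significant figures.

Step 1: 2 mL brought to 10 mL → factor 10/2 = 5
Step 2: 2 mL + 8 mL = 10 mL total → factor 10/2 = 5
Step 3: 140 μL brought to 33.4 mL → factor 33400/140 = 238.57
Step 4: 0.3 mL brought to 0.9 mL → factor 0.9/0.3 = 3
Overall dilution factor = 5 × 5 × 238.57 × 3 = 17893
Final = 25.0 mg/mL / 17893 = 0.001397 mg/mL = 1.40 mg/L

1.40 mg/L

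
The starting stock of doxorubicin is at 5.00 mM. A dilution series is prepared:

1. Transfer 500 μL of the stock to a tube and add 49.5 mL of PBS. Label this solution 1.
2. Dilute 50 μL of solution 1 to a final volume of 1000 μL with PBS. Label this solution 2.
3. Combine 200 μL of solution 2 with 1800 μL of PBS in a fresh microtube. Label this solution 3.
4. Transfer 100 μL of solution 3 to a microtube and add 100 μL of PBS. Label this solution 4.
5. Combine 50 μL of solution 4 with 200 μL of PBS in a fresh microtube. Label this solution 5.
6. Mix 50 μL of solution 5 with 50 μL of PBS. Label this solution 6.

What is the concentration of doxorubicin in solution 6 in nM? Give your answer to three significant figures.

12.5 nM

Step 1: 500 μL + 49.5 mL = 50000 μL total → factor 50000/500 = 100
Step 2: 50 μL brought to 1000 μL → factor 1000/50 = 20
Step 3: 200 μL + 1800 μL = 2000 μL total → factor 2000/200 = 10
Step 4: 100 μL + 100 μL = 200 μL total → factor 200/100 = 2
Step 5: 50 μL + 200 μL = 250 μL total → factor 250/50 = 5
Step 6: 50 μL + 50 μL = 100 μL total → factor 100/50 = 2
Overall dilution factor = 100 × 20 × 10 × 2 × 5 × 2 = 4 × 10^5
Final = 5.00 mM / 4 × 10^5 = 1.250 × 10^-5 mM = 12.5 nM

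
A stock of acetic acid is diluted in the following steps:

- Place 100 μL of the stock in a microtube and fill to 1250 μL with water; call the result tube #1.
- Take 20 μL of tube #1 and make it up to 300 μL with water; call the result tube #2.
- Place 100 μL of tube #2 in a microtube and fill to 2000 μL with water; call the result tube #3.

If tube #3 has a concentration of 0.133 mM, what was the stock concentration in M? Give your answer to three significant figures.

Step 1: 100 μL brought to 1250 μL → factor 1250/100 = 12.5
Step 2: 20 μL brought to 300 μL → factor 300/20 = 15
Step 3: 100 μL brought to 2000 μL → factor 2000/100 = 20
Overall dilution factor = 12.5 × 15 × 20 = 3750
Stock = 0.133 mM × 3750 = 498.8 mM = 0.499 M

0.499 M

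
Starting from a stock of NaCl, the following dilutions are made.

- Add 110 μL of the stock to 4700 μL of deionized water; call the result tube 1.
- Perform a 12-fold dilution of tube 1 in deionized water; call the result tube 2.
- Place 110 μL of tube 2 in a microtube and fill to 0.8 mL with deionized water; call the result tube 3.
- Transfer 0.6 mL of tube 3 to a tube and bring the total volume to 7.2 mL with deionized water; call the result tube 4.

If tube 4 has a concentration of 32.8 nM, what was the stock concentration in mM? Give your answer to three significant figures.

Step 1: 110 μL + 4700 μL = 4810 μL total → factor 4810/110 = 43.727
Step 2: 12-fold → factor 12
Step 3: 110 μL brought to 0.8 mL → factor 800/110 = 7.2727
Step 4: 0.6 mL brought to 7.2 mL → factor 7.2/0.6 = 12
Overall dilution factor = 43.727 × 12 × 7.2727 × 12 = 45794
Stock = 32.8 nM × 45794 = 1.502 × 10^6 nM = 1.50 mM

1.50 mM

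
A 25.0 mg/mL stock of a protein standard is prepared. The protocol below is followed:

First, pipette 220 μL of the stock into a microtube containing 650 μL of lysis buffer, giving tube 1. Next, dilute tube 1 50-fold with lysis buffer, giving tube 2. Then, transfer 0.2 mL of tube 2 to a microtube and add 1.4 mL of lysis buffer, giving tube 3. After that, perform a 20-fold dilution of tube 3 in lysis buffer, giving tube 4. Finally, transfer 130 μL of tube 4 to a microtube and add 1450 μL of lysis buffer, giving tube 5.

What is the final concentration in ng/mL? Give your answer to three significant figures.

Step 1: 220 μL + 650 μL = 870 μL total → factor 870/220 = 3.9545
Step 2: 50-fold → factor 50
Step 3: 0.2 mL + 1.4 mL = 1.6 mL total → factor 1.6/0.2 = 8
Step 4: 20-fold → factor 20
Step 5: 130 μL + 1450 μL = 1580 μL total → factor 1580/130 = 12.154
Overall dilution factor = 3.9545 × 50 × 8 × 20 × 12.154 = 3.845 × 10^5
Final = 25.0 mg/mL / 3.845 × 10^5 = 6.502 × 10^-5 mg/mL = 65.0 ng/mL

65.0 ng/mL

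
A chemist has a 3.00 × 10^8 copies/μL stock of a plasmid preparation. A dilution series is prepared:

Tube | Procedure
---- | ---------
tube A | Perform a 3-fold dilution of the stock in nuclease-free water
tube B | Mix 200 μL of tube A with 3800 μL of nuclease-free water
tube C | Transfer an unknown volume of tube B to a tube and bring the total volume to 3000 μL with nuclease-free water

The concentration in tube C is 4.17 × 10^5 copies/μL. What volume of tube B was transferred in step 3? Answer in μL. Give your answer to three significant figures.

Step 1: 3-fold → factor 3
Step 2: 200 μL + 3800 μL = 4000 μL total → factor 4000/200 = 20
Step 3: v brought to 3000 μL → factor = 3000 μL/v
Product of known-step factors = 60
Overall factor = 3.00 × 10^8 copies/μL / (4.17 × 10^5 copies/μL) = 719.42
Step-3 factor = 719.42 / 60 = 11.99
v = 3000 μL / 11.99 = 250 μL

250 μL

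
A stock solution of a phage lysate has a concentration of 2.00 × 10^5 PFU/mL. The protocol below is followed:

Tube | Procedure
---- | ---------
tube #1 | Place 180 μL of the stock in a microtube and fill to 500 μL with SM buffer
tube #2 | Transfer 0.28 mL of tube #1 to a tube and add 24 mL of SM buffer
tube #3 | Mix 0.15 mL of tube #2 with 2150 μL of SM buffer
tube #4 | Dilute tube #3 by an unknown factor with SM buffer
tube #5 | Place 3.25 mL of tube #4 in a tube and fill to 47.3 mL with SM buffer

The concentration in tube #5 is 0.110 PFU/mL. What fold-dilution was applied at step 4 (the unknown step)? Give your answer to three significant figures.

Step 1: 180 μL brought to 500 μL → factor 500/180 = 2.7778
Step 2: 0.28 mL + 24 mL = 24.28 mL total → factor 24.28/0.28 = 86.714
Step 3: 0.15 mL + 2150 μL = 2.3 mL total → factor 2.3/0.15 = 15.333
Step 4: unknown factor x
Step 5: 3.25 mL brought to 47.3 mL → factor 47.3/3.25 = 14.554
Product of known-step factors = 53753
Overall factor = 2.00 × 10^5 PFU/mL / (0.110 PFU/mL) = 1.8182 × 10^6
x = 1.8182 × 10^6 / 53753 = 33.8

33.8-fold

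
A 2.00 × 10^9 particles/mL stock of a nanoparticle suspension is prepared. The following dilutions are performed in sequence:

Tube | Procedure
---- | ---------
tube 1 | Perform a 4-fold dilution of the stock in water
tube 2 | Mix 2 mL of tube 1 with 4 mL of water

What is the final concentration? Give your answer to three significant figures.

Step 1: 4-fold → factor 4
Step 2: 2 mL + 4 mL = 6 mL total → factor 6/2 = 3
Overall dilution factor = 4 × 3 = 12
Final = 2.00 × 10^9 particles/mL / 12 = 1.67 × 10^8 particles/mL

1.67 × 10^8 particles/mL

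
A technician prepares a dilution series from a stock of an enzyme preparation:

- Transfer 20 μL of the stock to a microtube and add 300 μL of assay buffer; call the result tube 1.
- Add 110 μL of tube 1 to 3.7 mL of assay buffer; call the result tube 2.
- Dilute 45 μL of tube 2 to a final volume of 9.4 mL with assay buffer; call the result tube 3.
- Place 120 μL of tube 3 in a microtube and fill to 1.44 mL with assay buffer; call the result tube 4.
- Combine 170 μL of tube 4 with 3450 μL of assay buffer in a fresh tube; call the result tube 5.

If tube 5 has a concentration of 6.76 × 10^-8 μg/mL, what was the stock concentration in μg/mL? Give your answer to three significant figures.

Step 1: 20 μL + 300 μL = 320 μL total → factor 320/20 = 16
Step 2: 110 μL + 3.7 mL = 3810 μL total → factor 3810/110 = 34.636
Step 3: 45 μL brought to 9.4 mL → factor 9400/45 = 208.89
Step 4: 120 μL brought to 1.44 mL → factor 1440/120 = 12
Step 5: 170 μL + 3450 μL = 3620 μL total → factor 3620/170 = 21.294
Overall dilution factor = 16 × 34.636 × 208.89 × 12 × 21.294 = 2.9581 × 10^7
Stock = 6.76 × 10^-8 μg/mL × 2.9581 × 10^7 = 2.00 μg/mL

2.00 μg/mL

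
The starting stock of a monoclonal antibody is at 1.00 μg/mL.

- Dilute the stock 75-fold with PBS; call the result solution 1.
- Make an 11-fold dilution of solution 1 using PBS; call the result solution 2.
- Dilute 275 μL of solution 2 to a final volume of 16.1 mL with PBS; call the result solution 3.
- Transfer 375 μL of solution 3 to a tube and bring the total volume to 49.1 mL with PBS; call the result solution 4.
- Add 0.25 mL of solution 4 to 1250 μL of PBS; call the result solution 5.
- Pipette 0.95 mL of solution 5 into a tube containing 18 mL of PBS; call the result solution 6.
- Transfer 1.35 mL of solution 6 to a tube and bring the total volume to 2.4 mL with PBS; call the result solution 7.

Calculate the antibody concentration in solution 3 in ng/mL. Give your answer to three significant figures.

Step 1: 75-fold → factor 75
Step 2: 11-fold → factor 11
Step 3: 275 μL brought to 16.1 mL → factor 16100/275 = 58.545
Dilution factor through solution 3 = 75 × 11 × 58.545 = 48300
[solution 3] = 1.00 μg/mL / 48300 = 2.070 × 10^-5 μg/mL = 0.0207 ng/mL

0.0207 ng/mL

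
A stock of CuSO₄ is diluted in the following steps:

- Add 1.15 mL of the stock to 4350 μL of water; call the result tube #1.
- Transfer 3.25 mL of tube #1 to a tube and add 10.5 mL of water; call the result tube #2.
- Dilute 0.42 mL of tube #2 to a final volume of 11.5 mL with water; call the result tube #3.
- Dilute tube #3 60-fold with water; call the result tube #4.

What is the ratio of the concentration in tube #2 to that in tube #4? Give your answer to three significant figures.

1.64 × 10^3

Step 1: 1.15 mL + 4350 μL = 5.5 mL total → factor 5.5/1.15 = 4.7826
Step 2: 3.25 mL + 10.5 mL = 13.75 mL total → factor 13.75/3.25 = 4.2308
Step 3: 0.42 mL brought to 11.5 mL → factor 11.5/0.42 = 27.381
Step 4: 60-fold → factor 60
Dilution factor to tube #2 = 20.234; to tube #4 = 33242
[tube #2]/[tube #4] = (factor to tube #4)/(factor to tube #2) = 33242/20.234 = 1.64 × 10^3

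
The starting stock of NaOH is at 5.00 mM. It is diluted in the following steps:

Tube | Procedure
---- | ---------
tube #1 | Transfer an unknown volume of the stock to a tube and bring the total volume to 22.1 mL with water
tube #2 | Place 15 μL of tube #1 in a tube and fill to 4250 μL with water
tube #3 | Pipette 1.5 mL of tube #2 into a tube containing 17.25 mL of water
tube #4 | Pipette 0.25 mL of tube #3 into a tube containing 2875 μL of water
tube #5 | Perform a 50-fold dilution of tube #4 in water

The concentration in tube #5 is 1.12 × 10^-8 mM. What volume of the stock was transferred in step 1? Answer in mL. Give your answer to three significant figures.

0.110 mL

Step 1: v brought to 22.1 mL → factor = 22.1 mL/v
Step 2: 15 μL brought to 4250 μL → factor 4250/15 = 283.33
Step 3: 1.5 mL + 17.25 mL = 18.75 mL total → factor 18.75/1.5 = 12.5
Step 4: 0.25 mL + 2875 μL = 3.125 mL total → factor 3.125/0.25 = 12.5
Step 5: 50-fold → factor 50
Product of known-step factors = 2.2135 × 10^6
Overall factor = 5.00 mM / (1.12 × 10^-8 mM) = 4.4643 × 10^8
Step-1 factor = 4.4643 × 10^8 / 2.2135 × 10^6 = 201.68
v = 22.1 mL / 201.68 = 0.110 mL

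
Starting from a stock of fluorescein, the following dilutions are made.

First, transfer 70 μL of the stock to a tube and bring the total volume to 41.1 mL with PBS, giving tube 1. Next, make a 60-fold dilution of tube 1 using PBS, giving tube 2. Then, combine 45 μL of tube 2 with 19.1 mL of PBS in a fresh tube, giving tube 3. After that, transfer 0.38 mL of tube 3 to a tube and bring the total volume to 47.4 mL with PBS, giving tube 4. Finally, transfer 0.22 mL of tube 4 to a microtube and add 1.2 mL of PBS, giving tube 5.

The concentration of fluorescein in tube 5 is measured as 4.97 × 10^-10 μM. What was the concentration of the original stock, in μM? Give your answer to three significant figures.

6.00 μM

Step 1: 70 μL brought to 41.1 mL → factor 41100/70 = 587.14
Step 2: 60-fold → factor 60
Step 3: 45 μL + 19.1 mL = 19145 μL total → factor 19145/45 = 425.44
Step 4: 0.38 mL brought to 47.4 mL → factor 47.4/0.38 = 124.74
Step 5: 0.22 mL + 1.2 mL = 1.42 mL total → factor 1.42/0.22 = 6.4545
Overall dilution factor = 587.14 × 60 × 425.44 × 124.74 × 6.4545 = 1.2067 × 10^10
Stock = 4.97 × 10^-10 μM × 1.2067 × 10^10 = 6.00 μM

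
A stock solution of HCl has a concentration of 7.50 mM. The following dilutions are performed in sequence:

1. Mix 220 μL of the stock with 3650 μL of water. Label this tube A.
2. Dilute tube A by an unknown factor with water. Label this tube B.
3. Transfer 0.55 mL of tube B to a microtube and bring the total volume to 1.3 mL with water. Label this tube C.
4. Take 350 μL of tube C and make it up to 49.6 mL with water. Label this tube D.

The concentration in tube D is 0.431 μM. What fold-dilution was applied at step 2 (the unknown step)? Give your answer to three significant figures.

2.95-fold

Step 1: 220 μL + 3650 μL = 3870 μL total → factor 3870/220 = 17.591
Step 2: unknown factor x
Step 3: 0.55 mL brought to 1.3 mL → factor 1.3/0.55 = 2.3636
Step 4: 350 μL brought to 49.6 mL → factor 49600/350 = 141.71
Product of known-step factors = 5892.3
Overall factor = 7.50 mM / (0.431 μM) = 17401
x = 17401 / 5892.3 = 2.95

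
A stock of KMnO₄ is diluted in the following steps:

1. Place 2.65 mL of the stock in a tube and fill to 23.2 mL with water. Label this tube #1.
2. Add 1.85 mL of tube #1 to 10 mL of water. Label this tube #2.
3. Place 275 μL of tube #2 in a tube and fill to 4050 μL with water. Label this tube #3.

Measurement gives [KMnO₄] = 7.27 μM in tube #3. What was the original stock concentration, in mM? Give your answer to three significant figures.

6.00 mM

Step 1: 2.65 mL brought to 23.2 mL → factor 23.2/2.65 = 8.7547
Step 2: 1.85 mL + 10 mL = 11.85 mL total → factor 11.85/1.85 = 6.4054
Step 3: 275 μL brought to 4050 μL → factor 4050/275 = 14.727
Overall dilution factor = 8.7547 × 6.4054 × 14.727 = 825.87
Stock = 7.27 μM × 825.87 = 6004 μM = 6.00 mM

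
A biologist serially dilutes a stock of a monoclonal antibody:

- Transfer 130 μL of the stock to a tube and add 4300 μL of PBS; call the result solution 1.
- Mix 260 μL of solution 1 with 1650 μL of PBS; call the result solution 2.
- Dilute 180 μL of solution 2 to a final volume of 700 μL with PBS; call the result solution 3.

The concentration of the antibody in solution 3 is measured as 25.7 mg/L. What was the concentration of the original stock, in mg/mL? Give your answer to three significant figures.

Step 1: 130 μL + 4300 μL = 4430 μL total → factor 4430/130 = 34.077
Step 2: 260 μL + 1650 μL = 1910 μL total → factor 1910/260 = 7.3462
Step 3: 180 μL brought to 700 μL → factor 700/180 = 3.8889
Overall dilution factor = 34.077 × 7.3462 × 3.8889 = 973.52
Stock = 25.7 mg/L × 973.52 = 2.502 × 10^4 mg/L = 25.0 mg/mL

25.0 mg/mL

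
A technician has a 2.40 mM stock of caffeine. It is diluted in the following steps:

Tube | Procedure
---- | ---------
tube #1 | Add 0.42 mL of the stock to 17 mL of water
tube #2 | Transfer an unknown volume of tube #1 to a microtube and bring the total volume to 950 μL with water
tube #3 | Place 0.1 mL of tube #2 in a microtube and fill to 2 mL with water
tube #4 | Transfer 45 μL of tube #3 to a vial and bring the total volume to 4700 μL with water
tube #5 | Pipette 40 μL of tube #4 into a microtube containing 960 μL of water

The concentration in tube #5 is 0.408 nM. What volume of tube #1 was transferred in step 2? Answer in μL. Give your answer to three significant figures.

Step 1: 0.42 mL + 17 mL = 17.42 mL total → factor 17.42/0.42 = 41.476
Step 2: v brought to 950 μL → factor = 950 μL/v
Step 3: 0.1 mL brought to 2 mL → factor 2/0.1 = 20
Step 4: 45 μL brought to 4700 μL → factor 4700/45 = 104.44
Step 5: 40 μL + 960 μL = 1000 μL total → factor 1000/40 = 25
Product of known-step factors = 2.166 × 10^6
Overall factor = 2.40 mM / (0.408 nM) = 5.8824 × 10^6
Step-2 factor = 5.8824 × 10^6 / 2.166 × 10^6 = 2.7158
v = 950 μL / 2.7158 = 350 μL

350 μL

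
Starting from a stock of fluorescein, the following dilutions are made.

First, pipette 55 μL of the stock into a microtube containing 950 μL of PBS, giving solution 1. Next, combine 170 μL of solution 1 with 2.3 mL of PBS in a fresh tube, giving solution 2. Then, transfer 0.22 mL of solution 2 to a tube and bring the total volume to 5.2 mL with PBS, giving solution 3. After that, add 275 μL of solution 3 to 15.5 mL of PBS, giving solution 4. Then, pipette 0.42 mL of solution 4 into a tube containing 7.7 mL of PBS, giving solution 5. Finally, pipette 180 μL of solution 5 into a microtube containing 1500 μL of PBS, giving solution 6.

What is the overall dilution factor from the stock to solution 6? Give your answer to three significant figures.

Step 1: 55 μL + 950 μL = 1005 μL total → factor 1005/55 = 18.273
Step 2: 170 μL + 2.3 mL = 2470 μL total → factor 2470/170 = 14.529
Step 3: 0.22 mL brought to 5.2 mL → factor 5.2/0.22 = 23.636
Step 4: 275 μL + 15.5 mL = 15775 μL total → factor 15775/275 = 57.364
Step 5: 0.42 mL + 7.7 mL = 8.12 mL total → factor 8.12/0.42 = 19.333
Step 6: 180 μL + 1500 μL = 1680 μL total → factor 1680/180 = 9.3333
Overall dilution factor = 18.273 × 14.529 × 23.636 × 57.364 × 19.333 × 9.3333 = 6.4955 × 10^7

6.50 × 10^7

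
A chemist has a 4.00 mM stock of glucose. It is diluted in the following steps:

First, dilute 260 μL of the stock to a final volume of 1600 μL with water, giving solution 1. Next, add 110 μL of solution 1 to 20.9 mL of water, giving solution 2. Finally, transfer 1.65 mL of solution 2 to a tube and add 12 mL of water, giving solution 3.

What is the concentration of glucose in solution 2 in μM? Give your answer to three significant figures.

3.40 μM

Step 1: 260 μL brought to 1600 μL → factor 1600/260 = 6.1538
Step 2: 110 μL + 20.9 mL = 21010 μL total → factor 21010/110 = 191
Dilution factor through solution 2 = 6.1538 × 191 = 1175.4
[solution 2] = 4.00 mM / 1175.4 = 0.003403 mM = 3.40 μM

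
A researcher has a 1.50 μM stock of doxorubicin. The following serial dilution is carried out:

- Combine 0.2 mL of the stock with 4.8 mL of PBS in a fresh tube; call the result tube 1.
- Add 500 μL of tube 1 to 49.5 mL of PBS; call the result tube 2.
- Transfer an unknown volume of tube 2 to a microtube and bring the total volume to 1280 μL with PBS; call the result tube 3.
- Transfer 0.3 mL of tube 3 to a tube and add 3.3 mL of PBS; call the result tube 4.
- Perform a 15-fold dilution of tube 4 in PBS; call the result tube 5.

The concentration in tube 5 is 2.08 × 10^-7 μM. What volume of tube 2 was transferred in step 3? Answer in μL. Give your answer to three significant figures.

79.9 μL

Step 1: 0.2 mL + 4.8 mL = 5 mL total → factor 5/0.2 = 25
Step 2: 500 μL + 49.5 mL = 50000 μL total → factor 50000/500 = 100
Step 3: v brought to 1280 μL → factor = 1280 μL/v
Step 4: 0.3 mL + 3.3 mL = 3.6 mL total → factor 3.6/0.3 = 12
Step 5: 15-fold → factor 15
Product of known-step factors = 4.5 × 10^5
Overall factor = 1.50 μM / (2.08 × 10^-7 μM) = 7.2115 × 10^6
Step-3 factor = 7.2115 × 10^6 / 4.5 × 10^5 = 16.026
v = 1280 μL / 16.026 = 79.9 μL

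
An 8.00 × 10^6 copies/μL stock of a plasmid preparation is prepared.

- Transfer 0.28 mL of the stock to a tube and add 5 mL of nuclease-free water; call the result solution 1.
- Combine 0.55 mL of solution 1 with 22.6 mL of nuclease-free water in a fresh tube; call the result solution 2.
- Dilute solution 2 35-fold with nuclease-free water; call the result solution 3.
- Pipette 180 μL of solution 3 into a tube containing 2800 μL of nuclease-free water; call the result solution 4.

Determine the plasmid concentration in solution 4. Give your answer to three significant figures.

Step 1: 0.28 mL + 5 mL = 5.28 mL total → factor 5.28/0.28 = 18.857
Step 2: 0.55 mL + 22.6 mL = 23.15 mL total → factor 23.15/0.55 = 42.091
Step 3: 35-fold → factor 35
Step 4: 180 μL + 2800 μL = 2980 μL total → factor 2980/180 = 16.556
Overall dilution factor = 18.857 × 42.091 × 35 × 16.556 = 4.5991 × 10^5
Final = 8.00 × 10^6 copies/μL / 4.5991 × 10^5 = 17.4 copies/μL

17.4 copies/μL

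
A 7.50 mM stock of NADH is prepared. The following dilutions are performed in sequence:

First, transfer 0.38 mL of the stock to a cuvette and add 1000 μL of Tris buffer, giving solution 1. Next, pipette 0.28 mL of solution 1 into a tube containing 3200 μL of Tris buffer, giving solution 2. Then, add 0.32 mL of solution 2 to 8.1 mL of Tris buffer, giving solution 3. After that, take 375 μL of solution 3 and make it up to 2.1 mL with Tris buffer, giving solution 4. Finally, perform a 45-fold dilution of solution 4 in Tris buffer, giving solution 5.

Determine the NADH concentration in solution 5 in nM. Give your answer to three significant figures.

25.1 nM

Step 1: 0.38 mL + 1000 μL = 1.38 mL total → factor 1.38/0.38 = 3.6316
Step 2: 0.28 mL + 3200 μL = 3.48 mL total → factor 3.48/0.28 = 12.429
Step 3: 0.32 mL + 8.1 mL = 8.42 mL total → factor 8.42/0.32 = 26.312
Step 4: 375 μL brought to 2.1 mL → factor 2100/375 = 5.6
Step 5: 45-fold → factor 45
Overall dilution factor = 3.6316 × 12.429 × 26.312 × 5.6 × 45 = 2.9928 × 10^5
Final = 7.50 mM / 2.9928 × 10^5 = 2.506 × 10^-5 mM = 25.1 nM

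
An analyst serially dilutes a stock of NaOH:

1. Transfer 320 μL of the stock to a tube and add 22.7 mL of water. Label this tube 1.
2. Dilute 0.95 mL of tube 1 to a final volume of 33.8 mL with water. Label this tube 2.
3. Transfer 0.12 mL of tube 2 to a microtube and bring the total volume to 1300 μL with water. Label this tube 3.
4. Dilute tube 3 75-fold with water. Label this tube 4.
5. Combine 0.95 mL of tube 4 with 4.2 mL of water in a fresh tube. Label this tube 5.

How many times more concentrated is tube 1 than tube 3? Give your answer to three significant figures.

Step 1: 320 μL + 22.7 mL = 23020 μL total → factor 23020/320 = 71.938
Step 2: 0.95 mL brought to 33.8 mL → factor 33.8/0.95 = 35.579
Step 3: 0.12 mL brought to 1300 μL → factor 1.3/0.12 = 10.833
Dilution factor to tube 1 = 71.938; to tube 3 = 27727
[tube 1]/[tube 3] = (factor to tube 3)/(factor to tube 1) = 27727/71.938 = 385

385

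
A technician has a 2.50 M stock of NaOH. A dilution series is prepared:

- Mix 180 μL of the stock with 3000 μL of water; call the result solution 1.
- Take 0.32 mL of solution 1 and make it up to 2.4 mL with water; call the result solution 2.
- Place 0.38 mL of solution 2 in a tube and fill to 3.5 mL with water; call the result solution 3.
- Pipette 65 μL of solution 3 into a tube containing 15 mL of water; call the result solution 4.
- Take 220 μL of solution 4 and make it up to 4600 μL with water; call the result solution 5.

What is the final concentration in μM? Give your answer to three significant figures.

0.423 μM

Step 1: 180 μL + 3000 μL = 3180 μL total → factor 3180/180 = 17.667
Step 2: 0.32 mL brought to 2.4 mL → factor 2.4/0.32 = 7.5
Step 3: 0.38 mL brought to 3.5 mL → factor 3.5/0.38 = 9.2105
Step 4: 65 μL + 15 mL = 15065 μL total → factor 15065/65 = 231.77
Step 5: 220 μL brought to 4600 μL → factor 4600/220 = 20.909
Overall dilution factor = 17.667 × 7.5 × 9.2105 × 231.77 × 20.909 = 5.9141 × 10^6
Final = 2.50 M / 5.9141 × 10^6 = 4.227 × 10^-7 M = 0.423 μM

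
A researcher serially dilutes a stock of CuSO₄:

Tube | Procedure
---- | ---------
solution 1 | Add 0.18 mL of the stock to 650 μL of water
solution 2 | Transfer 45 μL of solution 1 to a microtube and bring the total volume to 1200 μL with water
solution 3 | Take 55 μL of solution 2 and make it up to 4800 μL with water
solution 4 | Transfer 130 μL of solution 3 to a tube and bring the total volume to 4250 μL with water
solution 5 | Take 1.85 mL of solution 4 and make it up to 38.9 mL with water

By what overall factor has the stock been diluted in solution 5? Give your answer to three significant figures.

Step 1: 0.18 mL + 650 μL = 0.83 mL total → factor 0.83/0.18 = 4.6111
Step 2: 45 μL brought to 1200 μL → factor 1200/45 = 26.667
Step 3: 55 μL brought to 4800 μL → factor 4800/55 = 87.273
Step 4: 130 μL brought to 4250 μL → factor 4250/130 = 32.692
Step 5: 1.85 mL brought to 38.9 mL → factor 38.9/1.85 = 21.027
Overall dilution factor = 4.6111 × 26.667 × 87.273 × 32.692 × 21.027 = 7.3769 × 10^6

7.38 × 10^6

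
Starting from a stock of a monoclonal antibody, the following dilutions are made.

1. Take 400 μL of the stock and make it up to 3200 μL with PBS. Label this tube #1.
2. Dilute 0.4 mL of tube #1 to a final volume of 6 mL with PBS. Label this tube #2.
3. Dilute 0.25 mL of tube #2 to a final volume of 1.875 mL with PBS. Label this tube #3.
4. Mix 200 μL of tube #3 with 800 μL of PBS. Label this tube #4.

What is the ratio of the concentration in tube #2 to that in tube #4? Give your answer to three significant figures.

Step 1: 400 μL brought to 3200 μL → factor 3200/400 = 8
Step 2: 0.4 mL brought to 6 mL → factor 6/0.4 = 15
Step 3: 0.25 mL brought to 1.875 mL → factor 1.875/0.25 = 7.5
Step 4: 200 μL + 800 μL = 1000 μL total → factor 1000/200 = 5
Dilution factor to tube #2 = 120; to tube #4 = 4500
[tube #2]/[tube #4] = (factor to tube #4)/(factor to tube #2) = 4500/120 = 37.5

37.5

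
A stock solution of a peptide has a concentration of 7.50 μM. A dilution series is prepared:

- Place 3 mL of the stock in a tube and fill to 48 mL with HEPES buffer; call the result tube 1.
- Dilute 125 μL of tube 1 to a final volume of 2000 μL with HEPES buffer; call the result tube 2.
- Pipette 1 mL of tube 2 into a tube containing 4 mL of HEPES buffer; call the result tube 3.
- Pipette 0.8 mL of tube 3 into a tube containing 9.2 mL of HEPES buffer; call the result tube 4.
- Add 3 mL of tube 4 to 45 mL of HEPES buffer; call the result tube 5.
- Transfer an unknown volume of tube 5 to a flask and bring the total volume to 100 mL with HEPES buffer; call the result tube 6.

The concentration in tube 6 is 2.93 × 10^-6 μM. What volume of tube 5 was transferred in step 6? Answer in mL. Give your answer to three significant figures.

10.0 mL

Step 1: 3 mL brought to 48 mL → factor 48/3 = 16
Step 2: 125 μL brought to 2000 μL → factor 2000/125 = 16
Step 3: 1 mL + 4 mL = 5 mL total → factor 5/1 = 5
Step 4: 0.8 mL + 9.2 mL = 10 mL total → factor 10/0.8 = 12.5
Step 5: 3 mL + 45 mL = 48 mL total → factor 48/3 = 16
Step 6: v brought to 100 mL → factor = 100 mL/v
Product of known-step factors = 2.56 × 10^5
Overall factor = 7.50 μM / (2.93 × 10^-6 μM) = 2.5597 × 10^6
Step-6 factor = 2.5597 × 10^6 / 2.56 × 10^5 = 9.9989
v = 100 mL / 9.9989 = 10.0 mL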